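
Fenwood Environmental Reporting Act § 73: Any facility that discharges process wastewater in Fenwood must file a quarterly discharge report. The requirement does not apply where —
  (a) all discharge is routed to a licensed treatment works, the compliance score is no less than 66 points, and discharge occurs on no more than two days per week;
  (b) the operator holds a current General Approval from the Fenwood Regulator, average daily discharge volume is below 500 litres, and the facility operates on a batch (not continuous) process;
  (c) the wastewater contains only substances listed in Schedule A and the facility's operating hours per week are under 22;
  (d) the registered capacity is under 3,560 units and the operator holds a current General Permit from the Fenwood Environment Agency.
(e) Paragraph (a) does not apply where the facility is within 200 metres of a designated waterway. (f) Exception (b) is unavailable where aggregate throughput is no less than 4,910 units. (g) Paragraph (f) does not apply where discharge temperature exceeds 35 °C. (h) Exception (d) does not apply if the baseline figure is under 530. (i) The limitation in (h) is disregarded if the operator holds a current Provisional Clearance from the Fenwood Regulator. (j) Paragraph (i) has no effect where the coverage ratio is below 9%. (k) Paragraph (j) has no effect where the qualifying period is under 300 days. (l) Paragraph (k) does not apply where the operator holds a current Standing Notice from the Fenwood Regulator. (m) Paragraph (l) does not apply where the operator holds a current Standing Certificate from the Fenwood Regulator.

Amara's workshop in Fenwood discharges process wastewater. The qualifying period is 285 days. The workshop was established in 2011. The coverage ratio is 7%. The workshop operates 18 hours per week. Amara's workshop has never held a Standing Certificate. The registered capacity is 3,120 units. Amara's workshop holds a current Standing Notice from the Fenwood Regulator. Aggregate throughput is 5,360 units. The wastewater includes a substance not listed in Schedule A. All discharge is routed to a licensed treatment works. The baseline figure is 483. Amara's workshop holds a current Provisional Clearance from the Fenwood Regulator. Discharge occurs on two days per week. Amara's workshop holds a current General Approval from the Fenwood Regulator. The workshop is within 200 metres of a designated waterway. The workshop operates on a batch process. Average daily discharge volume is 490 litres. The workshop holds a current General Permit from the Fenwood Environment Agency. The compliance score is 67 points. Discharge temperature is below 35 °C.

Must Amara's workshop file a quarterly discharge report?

Yes — Amara's workshop must file a quarterly discharge report.

Exception (a): discharge is routed to a licensed treatment works; the compliance score is 67 points, meeting the 66 points threshold; discharge occurs on no more than two days per week — every condition holds. But applying paragraph (e): (e) operates — the workshop is within 200 m of a designated waterway. So (a) is unavailable.
Exception (b)'s conditions are all satisfied: a current General Approval is held; average daily discharge volume is 490 litres, below the 500 litres limit; the facility operates on a batch process. Turning to paragraphs (f)–(g): (f) operates against (b): aggregate throughput is 5,360 units, meeting the 4,910 units threshold. (g) is not triggered (discharge temperature is below 35 °C), so (f) stands. (b) is therefore removed.
Exception (c) fails — the wastewater includes a non-Schedule-A substance.
Exception (d): the registered capacity is 3,120 units, under the 3,560 units limit; a current General Permit is held — every condition holds. Turning to paragraphs (h)–(m): (h) is engaged — the baseline figure is 483, under the 530 limit. (i) would limit (h) — a current Provisional Clearance is held — but (j) sets (i) aside: (j) applies — the coverage ratio is 7%, below the 9% limit. (k) would limit (j) — the qualifying period is 285 days, under the 300 days limit — but (l) sets (k) aside: (l) operates against (k): a current Standing Notice is held. (m) is not triggered (there is no Standing Certificate in force), so (l) stands. Exception (d) does not apply.
No exception applies. The general rule governs.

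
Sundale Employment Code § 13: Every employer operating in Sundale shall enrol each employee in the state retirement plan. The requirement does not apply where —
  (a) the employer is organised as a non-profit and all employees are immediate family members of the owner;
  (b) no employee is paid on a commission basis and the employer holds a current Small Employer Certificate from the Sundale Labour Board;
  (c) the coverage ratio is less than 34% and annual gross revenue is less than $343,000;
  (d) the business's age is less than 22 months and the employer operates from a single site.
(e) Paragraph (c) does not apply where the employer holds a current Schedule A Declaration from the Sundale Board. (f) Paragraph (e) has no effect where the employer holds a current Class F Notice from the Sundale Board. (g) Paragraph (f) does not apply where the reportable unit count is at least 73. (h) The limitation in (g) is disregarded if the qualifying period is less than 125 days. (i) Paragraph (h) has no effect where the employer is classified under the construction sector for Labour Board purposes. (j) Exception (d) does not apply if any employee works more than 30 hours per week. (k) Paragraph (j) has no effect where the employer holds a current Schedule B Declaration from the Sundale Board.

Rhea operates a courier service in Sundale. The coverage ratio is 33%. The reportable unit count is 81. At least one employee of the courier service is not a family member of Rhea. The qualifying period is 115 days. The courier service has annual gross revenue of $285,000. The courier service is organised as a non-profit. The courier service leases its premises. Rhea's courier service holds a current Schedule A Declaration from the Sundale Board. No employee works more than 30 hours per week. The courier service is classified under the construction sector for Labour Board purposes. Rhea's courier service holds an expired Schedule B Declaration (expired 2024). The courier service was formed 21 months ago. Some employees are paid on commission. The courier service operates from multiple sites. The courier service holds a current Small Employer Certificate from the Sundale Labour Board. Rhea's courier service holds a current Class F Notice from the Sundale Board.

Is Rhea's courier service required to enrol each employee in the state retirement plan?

Yes — Rhea's courier service must enrol each employee in the state retirement plan.

Exception (a) fails — at least one employee is not a family member.
Exception (b) fails — some employees are paid on commission.
All of (c)'s requirements are met (the coverage ratio is 33%, less than the 34% limit; annual gross revenue is $285,000, less than the $343,000 limit). However, paragraphs (e)–(i) must be considered: (e) operates against (c): a current Schedule A Declaration is held. (f) is engaged (a current Class F Notice is held), but is overridden by (g): (g) applies — the reportable unit count is 81, meeting the 73 threshold. (h) operates (the qualifying period is 115 days, less than the 125 days limit), but yields to (i): (i) operates against (h): the courier service is classified under the construction sector. So (c) is unavailable.
Exception (d) requires that the employer operates from a single site; but the employer operates from multiple sites, so (d) is unavailable.
No exception applies. The general rule governs.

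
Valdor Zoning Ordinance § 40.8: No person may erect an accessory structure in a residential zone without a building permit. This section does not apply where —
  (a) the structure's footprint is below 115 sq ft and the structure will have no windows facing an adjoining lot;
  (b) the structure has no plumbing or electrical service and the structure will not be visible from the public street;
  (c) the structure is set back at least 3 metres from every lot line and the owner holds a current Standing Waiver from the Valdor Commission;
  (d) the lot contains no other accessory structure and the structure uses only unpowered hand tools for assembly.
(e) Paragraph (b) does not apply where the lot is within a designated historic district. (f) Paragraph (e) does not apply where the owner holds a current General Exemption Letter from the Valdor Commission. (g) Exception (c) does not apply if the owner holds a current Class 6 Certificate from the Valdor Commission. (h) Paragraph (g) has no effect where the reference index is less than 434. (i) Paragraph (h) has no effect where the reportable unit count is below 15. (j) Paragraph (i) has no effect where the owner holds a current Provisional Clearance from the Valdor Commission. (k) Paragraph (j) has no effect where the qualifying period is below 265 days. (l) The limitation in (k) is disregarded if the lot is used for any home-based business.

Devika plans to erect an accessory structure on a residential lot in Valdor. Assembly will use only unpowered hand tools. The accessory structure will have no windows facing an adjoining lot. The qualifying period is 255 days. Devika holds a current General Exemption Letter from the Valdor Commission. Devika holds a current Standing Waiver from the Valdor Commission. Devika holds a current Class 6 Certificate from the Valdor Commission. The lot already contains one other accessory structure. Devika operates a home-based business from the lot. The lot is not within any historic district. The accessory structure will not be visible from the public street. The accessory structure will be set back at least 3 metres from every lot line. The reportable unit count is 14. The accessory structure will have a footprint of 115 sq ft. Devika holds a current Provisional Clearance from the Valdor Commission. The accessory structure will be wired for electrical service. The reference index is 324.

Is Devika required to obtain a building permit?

Exception (a) does not apply: the structure's footprint is 115 sq ft, not below 115 sq ft.
Exception (b) fails — electrical service is planned.
Exception (c)'s conditions are all satisfied: the setback is at least 3 m on every side; a current Standing Waiver is held. Considering the limiting provisions: (g) is engaged (a current Class 6 Certificate is held), but is displaced by (h): (h) operates against (g): the reference index is 324, less than the 434 limit. (i) is engaged (the reportable unit count is 14, below the 15 limit), but is displaced by (j): (j) operates — a current Provisional Clearance is held. (k) is engaged (the qualifying period is 255 days, below the 265 days limit), but is overridden by (l): (l) operates against (k): a home-based business operates on the lot. (c) remains available.
Exception (d) requires that the lot contains no other accessory structure; but the lot already has another accessory structure, so (d) is unavailable.

No — exception (c) applies; Devika does not need a building permit.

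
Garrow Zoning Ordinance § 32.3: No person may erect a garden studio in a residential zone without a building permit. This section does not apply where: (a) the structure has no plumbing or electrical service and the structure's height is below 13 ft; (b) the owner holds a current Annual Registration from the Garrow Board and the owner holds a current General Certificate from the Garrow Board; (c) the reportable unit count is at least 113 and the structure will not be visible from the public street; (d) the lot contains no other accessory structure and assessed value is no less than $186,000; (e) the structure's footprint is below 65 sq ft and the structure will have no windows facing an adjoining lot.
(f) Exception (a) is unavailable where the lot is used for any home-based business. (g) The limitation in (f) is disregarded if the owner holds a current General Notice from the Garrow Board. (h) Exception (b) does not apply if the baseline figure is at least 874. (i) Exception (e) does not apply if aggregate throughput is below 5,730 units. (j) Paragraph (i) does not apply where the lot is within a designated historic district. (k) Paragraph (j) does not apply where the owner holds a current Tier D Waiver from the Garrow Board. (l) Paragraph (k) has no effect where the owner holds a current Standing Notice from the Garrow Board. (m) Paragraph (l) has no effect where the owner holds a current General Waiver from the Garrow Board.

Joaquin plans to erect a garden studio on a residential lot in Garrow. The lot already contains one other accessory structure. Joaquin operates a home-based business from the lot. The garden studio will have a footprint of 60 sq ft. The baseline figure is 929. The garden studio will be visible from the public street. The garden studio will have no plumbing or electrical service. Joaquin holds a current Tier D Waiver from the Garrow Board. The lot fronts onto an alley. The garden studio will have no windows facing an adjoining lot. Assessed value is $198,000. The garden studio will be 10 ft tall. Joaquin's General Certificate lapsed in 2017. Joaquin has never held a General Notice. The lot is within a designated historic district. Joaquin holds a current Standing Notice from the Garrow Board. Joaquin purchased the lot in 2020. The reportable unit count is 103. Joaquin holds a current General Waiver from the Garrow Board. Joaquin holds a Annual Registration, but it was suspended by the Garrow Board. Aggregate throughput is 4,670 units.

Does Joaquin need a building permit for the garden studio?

Exception (a): there is no plumbing or electrical service; the structure's height is 10 ft, below the 13 ft limit — every condition holds. Turning to paragraphs (f)–(g): (f) operates — a home-based business operates on the lot. (g), which would lift (f), does not operate here — no current General Notice is held. So (a) is unavailable.
Exception (b) fails — the Annual Registration is not current.
Exception (c) fails — the reportable unit count is 103, short of 113.
Exception (d) requires that the lot contains no other accessory structure; but the lot already has another accessory structure, so (d) is unavailable.
All of (e)'s requirements are met (the structure's footprint is 60 sq ft, below the 65 sq ft limit; no windows face an adjoining lot). Turning to paragraphs (i)–(m): (i) operates against (e): aggregate throughput is 4,670 units, below the 5,730 units limit. (j) would limit (i) — the lot is in a historic district — but (k) sets (j) aside: (k) is engaged — a current Tier D Waiver is held. (l) applies (a current Standing Notice is held), but yields to (m): (m) is triggered — a current General Waiver is held. So (e) is unavailable.
Every exception is unavailable, so the rule governs.

Yes — Joaquin must obtain a building permit.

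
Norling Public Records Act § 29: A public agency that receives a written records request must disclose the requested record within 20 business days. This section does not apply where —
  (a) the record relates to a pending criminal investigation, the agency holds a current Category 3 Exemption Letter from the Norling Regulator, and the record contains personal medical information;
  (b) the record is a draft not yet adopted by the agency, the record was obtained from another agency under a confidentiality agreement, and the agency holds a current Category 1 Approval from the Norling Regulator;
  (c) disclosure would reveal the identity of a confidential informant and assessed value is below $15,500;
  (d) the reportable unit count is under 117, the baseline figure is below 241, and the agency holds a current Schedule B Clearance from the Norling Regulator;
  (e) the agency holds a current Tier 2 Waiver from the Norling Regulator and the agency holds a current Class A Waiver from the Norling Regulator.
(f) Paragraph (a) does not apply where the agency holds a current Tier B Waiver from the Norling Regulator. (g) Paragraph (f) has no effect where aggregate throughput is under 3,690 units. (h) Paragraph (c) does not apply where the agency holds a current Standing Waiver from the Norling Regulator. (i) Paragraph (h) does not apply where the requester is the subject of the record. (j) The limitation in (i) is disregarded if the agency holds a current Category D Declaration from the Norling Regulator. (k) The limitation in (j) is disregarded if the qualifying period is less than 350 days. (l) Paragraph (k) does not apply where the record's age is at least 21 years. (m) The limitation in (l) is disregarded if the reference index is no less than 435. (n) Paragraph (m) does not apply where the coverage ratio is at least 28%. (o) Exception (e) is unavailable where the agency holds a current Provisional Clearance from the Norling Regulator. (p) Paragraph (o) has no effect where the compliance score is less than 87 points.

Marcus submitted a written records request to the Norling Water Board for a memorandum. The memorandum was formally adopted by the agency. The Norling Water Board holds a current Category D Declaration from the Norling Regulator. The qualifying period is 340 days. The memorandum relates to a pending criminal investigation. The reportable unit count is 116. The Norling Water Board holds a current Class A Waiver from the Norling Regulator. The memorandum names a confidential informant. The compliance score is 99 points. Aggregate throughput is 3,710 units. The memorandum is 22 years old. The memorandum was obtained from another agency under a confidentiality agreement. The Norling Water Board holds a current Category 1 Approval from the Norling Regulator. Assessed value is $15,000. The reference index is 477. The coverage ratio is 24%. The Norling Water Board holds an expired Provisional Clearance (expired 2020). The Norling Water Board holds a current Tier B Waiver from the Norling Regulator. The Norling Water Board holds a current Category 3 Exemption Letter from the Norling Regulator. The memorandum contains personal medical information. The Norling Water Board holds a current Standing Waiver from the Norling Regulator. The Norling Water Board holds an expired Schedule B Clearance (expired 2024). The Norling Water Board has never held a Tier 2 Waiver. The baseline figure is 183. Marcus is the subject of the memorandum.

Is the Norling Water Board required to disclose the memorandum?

No — exception (c) applies; the Norling Water Board is not required to disclose the memorandum.

All of (a)'s requirements are met (the memorandum relates to a pending investigation; a current Category 3 Exemption Letter is held; the memorandum contains personal medical information). Turning to paragraphs (f)–(g): (f) operates against (a): a current Tier B Waiver is held. (g) is not triggered (aggregate throughput is 3,710 units, not under 3,690 units), so (f) stands. So (a) is unavailable.
Exception (b) fails — the memorandum has been formally adopted.
All of (c)'s requirements are met (the memorandum names a confidential informant; assessed value is $15,000, below the $15,500 limit). Considering the limiting provisions: (h) would limit (c) — a current Standing Waiver is held — but (i) sets (h) aside: (i) operates against (h): Marcus is the subject of the memorandum. (j) operates (a current Category D Declaration is held), but is itself disapplied by (k): (k) operates against (j): the qualifying period is 340 days, less than the 350 days limit. (l) would limit (k) — the record's age is 22 years, meeting the 21 years threshold — but (m) sets (l) aside: (m) is engaged — the reference index is 477, meeting the 435 threshold. (n) does not operate here (the coverage ratio is 24%, short of 28%), so (m) stands. (c) remains available.
Exception (d) requires that the agency holds a current Schedule B Clearance from the Norling Regulator; but there is no Schedule B Clearance in force, so (d) is unavailable.
Exception (e) fails — there is no Tier 2 Waiver in force.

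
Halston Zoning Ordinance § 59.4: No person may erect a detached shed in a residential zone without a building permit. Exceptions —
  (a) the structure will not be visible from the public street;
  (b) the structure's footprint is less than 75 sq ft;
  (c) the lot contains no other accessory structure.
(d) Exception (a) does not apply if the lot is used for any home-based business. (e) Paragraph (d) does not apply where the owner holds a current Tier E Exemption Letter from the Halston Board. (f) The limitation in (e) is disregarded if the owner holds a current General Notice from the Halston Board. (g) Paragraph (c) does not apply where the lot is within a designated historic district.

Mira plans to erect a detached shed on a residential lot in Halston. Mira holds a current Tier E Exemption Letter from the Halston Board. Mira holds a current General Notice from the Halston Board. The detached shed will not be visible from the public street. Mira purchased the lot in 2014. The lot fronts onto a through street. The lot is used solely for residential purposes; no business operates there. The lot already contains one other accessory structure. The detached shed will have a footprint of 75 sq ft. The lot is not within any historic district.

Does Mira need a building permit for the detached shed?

Exception (a)'s conditions are all satisfied: the structure will not be visible from the street. Considering the limiting provisions: (d) does not operate here — the lot is solely residential. Exception (a) stands.
Exception (b) requires that the structure's footprint is less than 75 sq ft; but the structure's footprint is 75 sq ft, not less than 75 sq ft, so (b) is unavailable.
Exception (c) does not apply: the lot already has another accessory structure.

No — exception (a) applies; Mira does not need a building permit.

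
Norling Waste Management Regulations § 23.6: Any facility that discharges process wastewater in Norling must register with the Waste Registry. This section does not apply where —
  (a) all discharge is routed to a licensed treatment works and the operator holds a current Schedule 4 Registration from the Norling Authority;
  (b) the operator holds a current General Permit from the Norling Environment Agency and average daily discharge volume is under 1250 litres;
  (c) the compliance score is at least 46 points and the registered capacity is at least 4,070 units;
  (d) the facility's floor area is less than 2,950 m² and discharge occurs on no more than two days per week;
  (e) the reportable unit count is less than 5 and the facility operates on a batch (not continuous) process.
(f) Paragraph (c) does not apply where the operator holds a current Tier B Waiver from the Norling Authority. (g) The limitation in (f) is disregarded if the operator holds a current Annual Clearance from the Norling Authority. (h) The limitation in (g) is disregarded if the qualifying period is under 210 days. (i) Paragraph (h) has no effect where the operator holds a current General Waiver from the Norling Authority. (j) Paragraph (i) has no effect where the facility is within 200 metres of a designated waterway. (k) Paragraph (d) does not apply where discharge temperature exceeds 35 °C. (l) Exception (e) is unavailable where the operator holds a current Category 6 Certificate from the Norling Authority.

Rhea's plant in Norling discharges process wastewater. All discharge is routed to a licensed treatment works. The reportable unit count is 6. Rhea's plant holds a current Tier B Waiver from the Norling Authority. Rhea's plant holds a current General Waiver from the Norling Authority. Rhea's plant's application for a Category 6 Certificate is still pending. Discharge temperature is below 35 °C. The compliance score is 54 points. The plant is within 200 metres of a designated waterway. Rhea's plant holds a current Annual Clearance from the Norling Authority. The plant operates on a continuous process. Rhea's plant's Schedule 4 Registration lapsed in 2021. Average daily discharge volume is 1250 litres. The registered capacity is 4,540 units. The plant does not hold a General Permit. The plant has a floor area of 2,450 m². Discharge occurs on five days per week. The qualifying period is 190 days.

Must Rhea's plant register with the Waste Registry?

Yes — Rhea's plant must register with the Waste Registry.

Exception (a) fails — there is no Schedule 4 Registration in force.
Exception (b) does not apply: no General Permit is held.
Exception (c): the compliance score is 54 points, meeting the 46 points threshold; the registered capacity is 4,540 units, meeting the 4,070 units threshold — every condition holds. Turning to paragraphs (f)–(j): (f) operates against (c): a current Tier B Waiver is held. (g) applies (a current Annual Clearance is held), but is displaced by (h): (h) operates against (g): the qualifying period is 190 days, under the 210 days limit. (i) operates (a current General Waiver is held), but yields to (j): (j) operates against (i): the plant is within 200 m of a designated waterway. Exception (c) does not apply.
Exception (d) does not apply: discharge occurs on five days per week.
Exception (e) fails — the reportable unit count is 6, not less than 5.
None of the exceptions is available; § 23.6 applies in full.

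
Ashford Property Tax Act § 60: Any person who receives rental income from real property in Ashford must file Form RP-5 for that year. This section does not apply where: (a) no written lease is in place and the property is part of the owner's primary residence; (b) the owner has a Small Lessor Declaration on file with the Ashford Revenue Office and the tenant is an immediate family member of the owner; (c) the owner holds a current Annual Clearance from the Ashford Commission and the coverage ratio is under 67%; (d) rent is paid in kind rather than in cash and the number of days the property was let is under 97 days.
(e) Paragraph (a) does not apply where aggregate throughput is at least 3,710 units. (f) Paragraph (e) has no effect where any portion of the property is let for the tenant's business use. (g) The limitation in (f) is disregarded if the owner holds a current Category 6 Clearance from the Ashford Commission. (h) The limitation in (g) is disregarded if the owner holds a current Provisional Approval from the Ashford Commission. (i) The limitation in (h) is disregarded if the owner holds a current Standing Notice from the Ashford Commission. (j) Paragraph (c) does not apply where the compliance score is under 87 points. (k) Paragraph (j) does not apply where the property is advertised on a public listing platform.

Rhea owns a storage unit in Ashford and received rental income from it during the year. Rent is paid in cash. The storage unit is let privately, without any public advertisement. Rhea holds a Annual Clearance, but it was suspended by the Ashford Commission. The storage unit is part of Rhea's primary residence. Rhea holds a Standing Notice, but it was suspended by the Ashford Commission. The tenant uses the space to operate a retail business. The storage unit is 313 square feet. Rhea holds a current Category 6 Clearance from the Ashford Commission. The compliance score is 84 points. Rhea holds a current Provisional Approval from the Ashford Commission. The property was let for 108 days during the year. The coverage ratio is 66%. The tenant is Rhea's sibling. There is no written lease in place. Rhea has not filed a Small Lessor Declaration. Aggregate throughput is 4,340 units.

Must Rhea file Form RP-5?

No — exception (a) applies; Rhea is not required to file Form RP-5.

Exception (a): there is no written lease; the storage unit is part of the primary residence — every condition holds. Applying paragraphs (e)–(i): (e) would limit (a) — aggregate throughput is 4,340 units, meeting the 3,710 units threshold — but (f) sets (e) aside: (f) is engaged — the space is let for business use. (g) is engaged (a current Category 6 Clearance is held), but yields to (h): (h) operates against (g): a current Provisional Approval is held. (i) is inapplicable (no current Standing Notice is held), so (h) stands. Exception (a) stands.
Exception (b) does not apply: no Small Lessor Declaration is on file.
Exception (c) does not apply: no current Annual Clearance is held.
Exception (d) does not apply: rent is paid in cash.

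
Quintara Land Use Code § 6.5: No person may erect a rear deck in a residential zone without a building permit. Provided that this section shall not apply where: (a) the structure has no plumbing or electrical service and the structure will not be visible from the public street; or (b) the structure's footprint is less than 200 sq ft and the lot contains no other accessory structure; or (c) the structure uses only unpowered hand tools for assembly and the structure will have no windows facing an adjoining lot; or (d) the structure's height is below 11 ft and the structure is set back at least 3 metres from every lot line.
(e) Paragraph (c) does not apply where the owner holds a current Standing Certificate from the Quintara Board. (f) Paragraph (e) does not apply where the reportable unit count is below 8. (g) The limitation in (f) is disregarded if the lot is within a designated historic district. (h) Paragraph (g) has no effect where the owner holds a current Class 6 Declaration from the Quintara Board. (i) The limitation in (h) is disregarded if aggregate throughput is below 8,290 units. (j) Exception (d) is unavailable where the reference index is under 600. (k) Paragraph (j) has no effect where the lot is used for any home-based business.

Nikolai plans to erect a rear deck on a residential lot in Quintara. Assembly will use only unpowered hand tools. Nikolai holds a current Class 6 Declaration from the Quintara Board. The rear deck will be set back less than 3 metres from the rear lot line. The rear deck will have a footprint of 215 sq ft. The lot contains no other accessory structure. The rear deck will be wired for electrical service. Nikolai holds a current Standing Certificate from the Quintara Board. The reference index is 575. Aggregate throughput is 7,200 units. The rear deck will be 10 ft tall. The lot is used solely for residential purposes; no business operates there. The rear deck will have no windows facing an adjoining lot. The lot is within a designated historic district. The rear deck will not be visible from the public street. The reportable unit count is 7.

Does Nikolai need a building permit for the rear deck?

Exception (a) does not apply: electrical service is planned.
Exception (b) requires that the structure's footprint is less than 200 sq ft; but the structure's footprint is 215 sq ft, not less than 200 sq ft, so (b) is unavailable.
Exception (c) is satisfied on its face — assembly uses only hand tools; no windows face an adjoining lot. But applying paragraphs (e)–(i): (e) operates — a current Standing Certificate is held. (f) would limit (e) — the reportable unit count is 7, below the 8 limit — but (g) sets (f) aside: (g) operates against (f): the lot is in a historic district. (h) operates (a current Class 6 Declaration is held), but is displaced by (i): (i) operates against (h): aggregate throughput is 7,200 units, below the 8,290 units limit. So (c) is unavailable.
Exception (d) does not apply: the rear setback is under 3 m.
No exception is made out. Nikolai falls within the general rule.

Yes — Nikolai must obtain a building permit.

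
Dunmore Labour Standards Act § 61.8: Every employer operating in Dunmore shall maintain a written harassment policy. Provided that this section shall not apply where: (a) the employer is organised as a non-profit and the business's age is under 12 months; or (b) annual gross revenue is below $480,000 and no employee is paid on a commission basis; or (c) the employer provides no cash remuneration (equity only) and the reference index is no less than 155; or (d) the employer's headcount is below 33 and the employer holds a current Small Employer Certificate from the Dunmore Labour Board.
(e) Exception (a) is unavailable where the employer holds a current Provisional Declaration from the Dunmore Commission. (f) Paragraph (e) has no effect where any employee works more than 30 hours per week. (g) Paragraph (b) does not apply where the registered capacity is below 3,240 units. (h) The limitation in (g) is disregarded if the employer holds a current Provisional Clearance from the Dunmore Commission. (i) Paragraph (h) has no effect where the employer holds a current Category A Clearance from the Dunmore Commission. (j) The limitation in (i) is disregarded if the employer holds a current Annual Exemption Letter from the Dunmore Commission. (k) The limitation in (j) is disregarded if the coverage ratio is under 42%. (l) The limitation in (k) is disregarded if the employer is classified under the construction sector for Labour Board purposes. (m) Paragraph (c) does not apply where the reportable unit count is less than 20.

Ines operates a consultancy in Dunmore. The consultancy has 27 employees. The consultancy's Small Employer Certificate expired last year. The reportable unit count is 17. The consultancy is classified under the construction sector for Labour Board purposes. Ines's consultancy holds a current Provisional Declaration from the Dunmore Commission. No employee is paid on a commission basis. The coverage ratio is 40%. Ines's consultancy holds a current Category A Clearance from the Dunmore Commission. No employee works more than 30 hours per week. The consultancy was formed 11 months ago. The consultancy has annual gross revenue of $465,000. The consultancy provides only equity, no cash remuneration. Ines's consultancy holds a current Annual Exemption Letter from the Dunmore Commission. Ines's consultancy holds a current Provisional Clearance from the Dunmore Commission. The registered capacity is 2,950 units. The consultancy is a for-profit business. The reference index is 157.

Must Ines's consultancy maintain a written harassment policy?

No — exception (b) applies; Ines's consultancy is not required to maintain a written harassment policy.

Exception (a) requires that the employer is organised as a non-profit; but the employer is for-profit, so (a) is unavailable.
Exception (b): annual gross revenue is $465,000, below the $480,000 limit; no employee is paid on commission — every condition holds. As to paragraphs (g)–(l): (g) would limit (b) — the registered capacity is 2,950 units, below the 3,240 units limit — but (h) sets (g) aside: (h) operates against (g): a current Provisional Clearance is held. (i) would limit (h) — a current Category A Clearance is held — but (j) sets (i) aside: (j) is triggered — a current Annual Exemption Letter is held. (k) is triggered (the coverage ratio is 40%, under the 42% limit), but yields to (l): (l) applies — the consultancy is classified under the construction sector. (b) remains available.
All of (c)'s requirements are met (remuneration is equity-only; the reference index is 157, meeting the 155 threshold). But applying paragraph (m): (m) applies — the reportable unit count is 17, less than the 20 limit. So (c) is unavailable.
Exception (d) does not apply: the Small Employer Certificate has expired.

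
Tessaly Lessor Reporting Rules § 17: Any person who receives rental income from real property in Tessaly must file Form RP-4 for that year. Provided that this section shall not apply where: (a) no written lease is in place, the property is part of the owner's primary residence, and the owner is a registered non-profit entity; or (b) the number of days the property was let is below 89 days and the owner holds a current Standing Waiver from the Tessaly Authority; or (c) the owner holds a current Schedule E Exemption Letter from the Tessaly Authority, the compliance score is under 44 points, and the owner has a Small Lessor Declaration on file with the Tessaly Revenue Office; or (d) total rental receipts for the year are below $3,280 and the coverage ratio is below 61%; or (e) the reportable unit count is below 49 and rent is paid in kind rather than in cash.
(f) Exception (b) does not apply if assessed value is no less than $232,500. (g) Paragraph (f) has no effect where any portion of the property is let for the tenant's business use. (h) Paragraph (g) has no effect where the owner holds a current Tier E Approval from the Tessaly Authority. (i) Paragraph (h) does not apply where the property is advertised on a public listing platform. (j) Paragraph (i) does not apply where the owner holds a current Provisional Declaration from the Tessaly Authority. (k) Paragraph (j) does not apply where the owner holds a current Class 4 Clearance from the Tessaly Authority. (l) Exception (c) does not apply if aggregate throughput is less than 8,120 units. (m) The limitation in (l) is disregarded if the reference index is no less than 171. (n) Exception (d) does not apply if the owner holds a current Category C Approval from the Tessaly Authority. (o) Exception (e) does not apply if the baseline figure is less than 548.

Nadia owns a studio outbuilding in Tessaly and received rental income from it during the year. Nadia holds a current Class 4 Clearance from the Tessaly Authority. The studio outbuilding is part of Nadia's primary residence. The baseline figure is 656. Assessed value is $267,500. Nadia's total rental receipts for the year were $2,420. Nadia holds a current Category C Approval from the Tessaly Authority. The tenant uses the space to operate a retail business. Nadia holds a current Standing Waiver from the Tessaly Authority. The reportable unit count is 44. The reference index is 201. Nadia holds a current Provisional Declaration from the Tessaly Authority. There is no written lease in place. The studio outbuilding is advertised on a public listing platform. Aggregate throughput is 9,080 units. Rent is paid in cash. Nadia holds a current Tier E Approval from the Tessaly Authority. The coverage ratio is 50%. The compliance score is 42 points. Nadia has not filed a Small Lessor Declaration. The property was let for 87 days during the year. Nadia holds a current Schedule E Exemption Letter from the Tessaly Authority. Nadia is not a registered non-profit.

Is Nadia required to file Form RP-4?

No — exception (b) applies; Nadia is not required to file Form RP-4.

Exception (a) fails — Nadia is not a registered non-profit.
Exception (b)'s conditions are all satisfied: the number of days the property was let is 87 days, below the 89 days limit; a current Standing Waiver is held. As to paragraphs (f)–(k): (f) would limit (b) — assessed value is $267,500, meeting the $232,500 threshold — but (g) sets (f) aside: (g) operates — the space is let for business use. (h) is engaged (a current Tier E Approval is held), but is displaced by (i): (i) applies — the property is publicly advertised. (j) would limit (i) — a current Provisional Declaration is held — but (k) sets (j) aside: (k) operates against (j): a current Class 4 Clearance is held. Exception (b) stands.
Exception (c) does not apply: no Small Lessor Declaration is on file.
All of (d)'s requirements are met (total rental receipts for the year are $2,420, below the $3,280 limit; the coverage ratio is 50%, below the 61% limit). But applying paragraph (n): (n) operates against (d): a current Category C Approval is held. So (d) is unavailable.
Exception (e) fails — rent is paid in cash.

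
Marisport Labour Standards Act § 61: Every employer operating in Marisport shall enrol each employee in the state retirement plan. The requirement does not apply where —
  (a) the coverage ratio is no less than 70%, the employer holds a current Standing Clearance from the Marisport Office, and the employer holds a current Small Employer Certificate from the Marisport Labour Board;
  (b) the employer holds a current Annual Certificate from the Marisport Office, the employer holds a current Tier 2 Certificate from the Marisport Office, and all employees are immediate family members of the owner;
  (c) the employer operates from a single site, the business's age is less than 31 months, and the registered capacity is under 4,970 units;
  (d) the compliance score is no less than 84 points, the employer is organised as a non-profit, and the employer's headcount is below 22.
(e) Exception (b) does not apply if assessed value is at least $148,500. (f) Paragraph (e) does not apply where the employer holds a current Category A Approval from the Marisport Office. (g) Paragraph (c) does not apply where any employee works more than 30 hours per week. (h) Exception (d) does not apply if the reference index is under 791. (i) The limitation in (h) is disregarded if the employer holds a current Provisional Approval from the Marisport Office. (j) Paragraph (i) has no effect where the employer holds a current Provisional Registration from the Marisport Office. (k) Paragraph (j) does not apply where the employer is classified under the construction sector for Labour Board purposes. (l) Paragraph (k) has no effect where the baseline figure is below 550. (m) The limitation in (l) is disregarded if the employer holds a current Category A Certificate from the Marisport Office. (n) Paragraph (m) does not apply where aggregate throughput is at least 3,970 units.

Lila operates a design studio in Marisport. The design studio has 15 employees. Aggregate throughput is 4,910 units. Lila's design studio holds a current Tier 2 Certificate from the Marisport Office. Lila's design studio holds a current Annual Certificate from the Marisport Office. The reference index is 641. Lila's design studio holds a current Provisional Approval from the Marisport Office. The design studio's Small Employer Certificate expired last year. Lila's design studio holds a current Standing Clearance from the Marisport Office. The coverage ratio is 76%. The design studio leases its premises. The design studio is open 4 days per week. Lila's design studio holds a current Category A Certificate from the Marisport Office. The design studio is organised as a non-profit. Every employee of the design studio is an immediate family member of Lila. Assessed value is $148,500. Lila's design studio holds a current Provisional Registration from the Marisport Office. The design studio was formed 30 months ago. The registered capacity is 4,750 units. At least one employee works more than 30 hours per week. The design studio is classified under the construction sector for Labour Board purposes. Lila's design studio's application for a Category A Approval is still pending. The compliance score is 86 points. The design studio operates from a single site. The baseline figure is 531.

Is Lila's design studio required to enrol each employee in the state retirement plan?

Yes — Lila's design studio must enrol each employee in the state retirement plan.

Exception (a) does not apply: the Small Employer Certificate has expired.
All of (b)'s requirements are met (a current Annual Certificate is held; a current Tier 2 Certificate is held; every employee is an immediate family member). But: (e) operates against (b): assessed value is $148,500, meeting the $148,500 threshold. (f) is not triggered (there is no Category A Approval in force), so (e) stands. Exception (b) does not apply.
Exception (c): the employer operates from a single site; the business's age is 30 months, less than the 31 months limit; the registered capacity is 4,750 units, under the 4,970 units limit — every condition holds. Turning to paragraph (g): (g) operates against (c): at least one employee exceeds 30 hours/week. So (c) is unavailable.
Exception (d) is satisfied on its face — the compliance score is 86 points, meeting the 84 points threshold; the employer is a non-profit; the employer's headcount is 15, below the 22 limit. But: (h) operates against (d): the reference index is 641, under the 791 limit. (i) is triggered (a current Provisional Approval is held), but is displaced by (j): (j) operates against (i): a current Provisional Registration is held. (k) would limit (j) — the design studio is classified under the construction sector — but (l) sets (k) aside: (l) applies — the baseline figure is 531, below the 550 limit. (m) would limit (l) — a current Category A Certificate is held — but (n) sets (m) aside: (n) applies — aggregate throughput is 4,910 units, meeting the 3,970 units threshold. So (d) is unavailable.
Every exception is unavailable, so the rule governs.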